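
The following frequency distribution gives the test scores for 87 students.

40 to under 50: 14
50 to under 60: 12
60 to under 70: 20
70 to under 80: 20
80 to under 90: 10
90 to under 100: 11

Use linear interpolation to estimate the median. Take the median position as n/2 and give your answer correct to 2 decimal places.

Cumulative frequencies: 14, 26, 46, 66, 76, 87
n = 87; position = n/2 = 43.5.
This falls in the class 60 to under 70: L = 60, F = 26, f = 20, h = 10.
Median ≈ 60 + ((43.5 − 26) / 20) × 10 = 68.7500

68.75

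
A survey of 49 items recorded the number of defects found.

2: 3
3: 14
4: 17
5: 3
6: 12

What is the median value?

Cumulative frequencies: 3, 17, 34, 37, 49
n = 49, so the median is the value in position (n+1)/2 = 25.
Position 25 falls at value 4.

4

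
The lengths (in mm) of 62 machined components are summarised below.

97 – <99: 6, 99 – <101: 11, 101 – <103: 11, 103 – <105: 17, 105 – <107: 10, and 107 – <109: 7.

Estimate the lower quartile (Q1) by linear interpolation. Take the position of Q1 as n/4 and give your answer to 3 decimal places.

100.727

Cumulative frequencies: 6, 17, 28, 45, 55, 62
n = 62; position = n/4 = 15.5.
This falls in the class 99 – <101: L = 99, F = 6, f = 11, h = 2.
Lower quartile ≈ 99 + ((15.5 − 6) / 11) × 2 = 100.7273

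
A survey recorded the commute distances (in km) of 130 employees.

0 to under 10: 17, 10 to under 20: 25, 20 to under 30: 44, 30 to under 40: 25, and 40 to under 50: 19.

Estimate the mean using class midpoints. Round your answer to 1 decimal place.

Midpoints: 5, 15, 25, 35, 45
Σfm = 17×5 + 25×15 + 44×25 + 25×35 + 19×45 = 3290
n = Σf = 130
Mean = 3290 / 130 = 25.3077

25.3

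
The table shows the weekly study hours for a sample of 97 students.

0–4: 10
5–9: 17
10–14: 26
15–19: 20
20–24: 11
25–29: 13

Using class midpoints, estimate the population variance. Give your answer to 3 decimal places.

Midpoints: 2, 7, 12, 17, 22, 27
n = 97, Σfm = 1384, mean = 14.2680
Σfm² = 25198
Σf(m − x̄)² = Σfm² − (Σfm)²/n = 25198 − 1384²/97 = 5451.0309
Population variance = 5451.0309 / 97 = 56.1962

56.196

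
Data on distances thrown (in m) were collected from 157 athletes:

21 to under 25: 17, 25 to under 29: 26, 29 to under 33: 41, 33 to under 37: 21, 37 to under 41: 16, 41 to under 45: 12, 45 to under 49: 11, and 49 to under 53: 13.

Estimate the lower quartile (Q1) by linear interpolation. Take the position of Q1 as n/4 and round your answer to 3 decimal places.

28.423

Cumulative frequencies: 17, 43, 84, 105, 121, 133, 144, 157
n = 157; position = n/4 = 39.25.
This falls in the class 25 to under 29: L = 25, F = 17, f = 26, h = 4.
Lower quartile ≈ 25 + ((39.25 − 17) / 26) × 4 = 28.4231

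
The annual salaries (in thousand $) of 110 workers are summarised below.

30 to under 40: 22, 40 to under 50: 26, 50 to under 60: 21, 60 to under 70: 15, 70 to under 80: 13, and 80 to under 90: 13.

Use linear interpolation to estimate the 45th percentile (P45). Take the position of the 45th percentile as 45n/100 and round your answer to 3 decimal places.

Cumulative frequencies: 22, 48, 69, 84, 97, 110
n = 110; position = 45n/100 = 49.5.
This falls in the class 50 to under 60: L = 50, F = 48, f = 21, h = 10.
45th percentile ≈ 50 + ((49.5 − 48) / 21) × 10 = 50.7143

50.714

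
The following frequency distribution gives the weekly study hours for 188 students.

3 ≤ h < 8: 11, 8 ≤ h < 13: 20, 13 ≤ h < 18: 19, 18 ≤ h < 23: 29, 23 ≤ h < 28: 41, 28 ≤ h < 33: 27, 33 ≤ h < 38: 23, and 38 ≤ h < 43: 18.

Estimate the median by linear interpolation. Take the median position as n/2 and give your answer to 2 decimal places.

Cumulative frequencies: 11, 31, 50, 79, 120, 147, 170, 188
n = 188; position = n/2 = 94.
This falls in the class 23 ≤ h < 28: L = 23, F = 79, f = 41, h = 5.
Median ≈ 23 + ((94 − 79) / 41) × 5 = 24.8293

24.83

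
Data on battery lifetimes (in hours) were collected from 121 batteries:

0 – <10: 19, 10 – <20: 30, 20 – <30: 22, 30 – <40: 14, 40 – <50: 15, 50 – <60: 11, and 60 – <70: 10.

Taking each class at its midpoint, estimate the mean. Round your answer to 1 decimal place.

Midpoints: 5, 15, 25, 35, 45, 55, 65
Σfm = 19×5 + 30×15 + 22×25 + 14×35 + 15×45 + 11×55 + 10×65 = 3515
n = Σf = 121
Mean = 3515 / 121 = 29.0496

29.0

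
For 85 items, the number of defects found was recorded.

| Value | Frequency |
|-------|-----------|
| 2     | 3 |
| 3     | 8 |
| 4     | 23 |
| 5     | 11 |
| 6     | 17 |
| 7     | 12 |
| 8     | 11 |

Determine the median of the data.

Cumulative frequencies: 3, 11, 34, 45, 62, 74, 85
n = 85, so the median is the value in position (n+1)/2 = 43.
Position 43 falls at value 5.

5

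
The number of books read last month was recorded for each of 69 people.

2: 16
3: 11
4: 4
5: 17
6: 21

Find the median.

Cumulative frequencies: 16, 27, 31, 48, 69
n = 69, so the median is the value in position (n+1)/2 = 35.
Position 35 falls at value 5.

5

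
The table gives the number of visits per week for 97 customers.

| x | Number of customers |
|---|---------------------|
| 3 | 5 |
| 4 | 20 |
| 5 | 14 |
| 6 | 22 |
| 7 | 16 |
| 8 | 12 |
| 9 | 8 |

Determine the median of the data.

Cumulative frequencies: 5, 25, 39, 61, 77, 89, 97
n = 97, so the median is the value in position (n+1)/2 = 49.
Position 49 falls at value 6.

6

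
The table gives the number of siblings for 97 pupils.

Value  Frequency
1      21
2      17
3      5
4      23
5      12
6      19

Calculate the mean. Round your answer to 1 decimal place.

3.5

Values: 1, 2, 3, 4, 5, 6
Σfx = 21×1 + 17×2 + 5×3 + 23×4 + 12×5 + 19×6 = 336
n = Σf = 97
Mean = 336 / 97 = 3.4639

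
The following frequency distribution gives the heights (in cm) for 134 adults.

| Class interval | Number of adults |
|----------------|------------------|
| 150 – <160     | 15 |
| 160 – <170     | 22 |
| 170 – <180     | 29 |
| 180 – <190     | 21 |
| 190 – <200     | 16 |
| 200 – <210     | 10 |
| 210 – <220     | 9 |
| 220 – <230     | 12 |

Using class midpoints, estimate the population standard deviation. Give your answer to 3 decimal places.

20.816

Midpoints: 155, 165, 175, 185, 195, 205, 215, 225
n = 134, Σfm = 24720, mean = 184.4776
Σfm² = 4618350
Σf(m − x̄)² = Σfm² − (Σfm)²/n = 4618350 − 24720²/134 = 58063.4328
Population variance = 58063.4328 / 134 = 433.3092
Standard deviation = √433.3092 = 20.8161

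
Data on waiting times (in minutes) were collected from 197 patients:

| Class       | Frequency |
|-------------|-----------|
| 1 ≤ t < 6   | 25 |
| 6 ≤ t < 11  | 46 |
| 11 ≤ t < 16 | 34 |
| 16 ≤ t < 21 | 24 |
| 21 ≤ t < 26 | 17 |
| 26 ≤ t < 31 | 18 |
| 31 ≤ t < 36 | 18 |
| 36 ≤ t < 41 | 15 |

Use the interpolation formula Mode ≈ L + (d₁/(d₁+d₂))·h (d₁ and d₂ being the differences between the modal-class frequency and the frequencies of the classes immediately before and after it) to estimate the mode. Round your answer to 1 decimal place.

9.2

Modal class: 6 ≤ t < 11 (highest frequency 46).
d₁ = 46 − 25 = 21, d₂ = 46 − 34 = 12
Mode ≈ 6 + (21/(21+12)) × 5 = 6 + 3.1818 = 9.1818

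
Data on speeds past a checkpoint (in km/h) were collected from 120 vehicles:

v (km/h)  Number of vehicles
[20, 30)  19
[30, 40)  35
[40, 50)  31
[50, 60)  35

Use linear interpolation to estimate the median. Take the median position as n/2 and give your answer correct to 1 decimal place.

41.9

Cumulative frequencies: 19, 54, 85, 120
n = 120; position = n/2 = 60.
This falls in the class [40, 50): L = 40, F = 54, f = 31, h = 10.
Median ≈ 40 + ((60 − 54) / 31) × 10 = 41.9355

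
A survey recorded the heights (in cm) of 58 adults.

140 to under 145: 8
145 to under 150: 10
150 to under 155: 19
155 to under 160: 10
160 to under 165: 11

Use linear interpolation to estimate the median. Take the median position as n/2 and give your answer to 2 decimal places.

Cumulative frequencies: 8, 18, 37, 47, 58
n = 58; position = n/2 = 29.
This falls in the class 150 to under 155: L = 150, F = 18, f = 19, h = 5.
Median ≈ 150 + ((29 − 18) / 19) × 5 = 152.8947

152.89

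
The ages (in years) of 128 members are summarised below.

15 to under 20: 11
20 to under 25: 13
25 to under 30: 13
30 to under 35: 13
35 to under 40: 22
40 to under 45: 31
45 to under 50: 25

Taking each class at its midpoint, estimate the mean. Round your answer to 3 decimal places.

35.898

Midpoints: 17.5, 22.5, 27.5, 32.5, 37.5, 42.5, 47.5
Σfm = 11×17.5 + 13×22.5 + 13×27.5 + 13×32.5 + 22×37.5 + 31×42.5 + 25×47.5 = 4595
n = Σf = 128
Mean = 4595 / 128 = 35.8984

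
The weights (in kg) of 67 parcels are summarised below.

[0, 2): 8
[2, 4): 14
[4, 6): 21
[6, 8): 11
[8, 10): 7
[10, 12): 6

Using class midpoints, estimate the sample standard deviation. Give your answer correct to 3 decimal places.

2.876

Midpoints: 1, 3, 5, 7, 9, 11
n = 67, Σfm = 361, mean = 5.3881
Σfm² = 2491
Σf(m − x̄)² = Σfm² − (Σfm)²/n = 2491 − 361²/67 = 545.9104
Sample variance = 545.9104 / 66 = 8.2714
Standard deviation = √8.2714 = 2.8760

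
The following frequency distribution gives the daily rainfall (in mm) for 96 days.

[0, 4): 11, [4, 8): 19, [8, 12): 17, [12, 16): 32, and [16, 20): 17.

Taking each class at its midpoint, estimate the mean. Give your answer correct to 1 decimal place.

Midpoints: 2, 6, 10, 14, 18
Σfm = 11×2 + 19×6 + 17×10 + 32×14 + 17×18 = 1060
n = Σf = 96
Mean = 1060 / 96 = 11.0417

11.0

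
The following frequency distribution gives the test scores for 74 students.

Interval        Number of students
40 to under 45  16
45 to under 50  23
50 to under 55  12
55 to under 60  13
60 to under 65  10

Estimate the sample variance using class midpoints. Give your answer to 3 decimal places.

Midpoints: 42.5, 47.5, 52.5, 57.5, 62.5
n = 74, Σfm = 3775, mean = 51.0135
Σfm² = 195912.5
Σf(m − x̄)² = Σfm² − (Σfm)²/n = 195912.5 − 3775²/74 = 3336.4865
Sample variance = 3336.4865 / 73 = 45.7053

45.705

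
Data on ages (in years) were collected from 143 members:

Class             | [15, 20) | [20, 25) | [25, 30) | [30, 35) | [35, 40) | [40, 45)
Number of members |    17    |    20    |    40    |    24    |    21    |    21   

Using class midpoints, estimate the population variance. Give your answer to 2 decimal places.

60.43

Midpoints: 17.5, 22.5, 27.5, 32.5, 37.5, 42.5
n = 143, Σfm = 4307.5, mean = 30.1224
Σfm² = 138393.75
Σf(m − x̄)² = Σfm² − (Σfm)²/n = 138393.75 − 4307.5²/143 = 8641.6084
Population variance = 8641.6084 / 143 = 60.4308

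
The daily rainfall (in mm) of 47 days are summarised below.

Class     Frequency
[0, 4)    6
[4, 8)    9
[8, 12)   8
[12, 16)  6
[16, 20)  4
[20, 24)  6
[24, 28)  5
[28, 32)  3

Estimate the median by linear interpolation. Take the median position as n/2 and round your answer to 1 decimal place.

12.3

Cumulative frequencies: 6, 15, 23, 29, 33, 39, 44, 47
n = 47; position = n/2 = 23.5.
This falls in the class [12, 16): L = 12, F = 23, f = 6, h = 4.
Median ≈ 12 + ((23.5 − 23) / 6) × 4 = 12.3333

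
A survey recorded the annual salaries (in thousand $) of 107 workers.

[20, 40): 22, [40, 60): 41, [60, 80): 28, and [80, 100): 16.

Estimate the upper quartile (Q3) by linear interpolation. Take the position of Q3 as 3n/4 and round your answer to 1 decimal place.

Cumulative frequencies: 22, 63, 91, 107
n = 107; position = 3n/4 = 80.25.
This falls in the class [60, 80): L = 60, F = 63, f = 28, h = 20.
Upper quartile ≈ 60 + ((80.25 − 63) / 28) × 20 = 72.3214

72.3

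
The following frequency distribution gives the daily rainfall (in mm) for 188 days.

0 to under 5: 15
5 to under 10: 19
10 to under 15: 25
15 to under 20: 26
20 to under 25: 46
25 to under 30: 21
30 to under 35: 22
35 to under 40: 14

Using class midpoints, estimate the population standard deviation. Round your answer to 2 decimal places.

9.87

Midpoints: 2.5, 7.5, 12.5, 17.5, 22.5, 27.5, 32.5, 37.5
n = 188, Σfm = 3800, mean = 20.2128
Σfm² = 95125
Σf(m − x̄)² = Σfm² − (Σfm)²/n = 95125 − 3800²/188 = 18316.4894
Population variance = 18316.4894 / 188 = 97.4281
Standard deviation = √97.4281 = 9.8706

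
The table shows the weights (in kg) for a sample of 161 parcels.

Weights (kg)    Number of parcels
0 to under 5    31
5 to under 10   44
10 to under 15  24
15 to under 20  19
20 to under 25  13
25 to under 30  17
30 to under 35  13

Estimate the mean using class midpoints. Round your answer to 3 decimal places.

13.804

Midpoints: 2.5, 7.5, 12.5, 17.5, 22.5, 27.5, 32.5
Σfm = 31×2.5 + 44×7.5 + 24×12.5 + 19×17.5 + 13×22.5 + 17×27.5 + 13×32.5 = 2222.5
n = Σf = 161
Mean = 2222.5 / 161 = 13.8043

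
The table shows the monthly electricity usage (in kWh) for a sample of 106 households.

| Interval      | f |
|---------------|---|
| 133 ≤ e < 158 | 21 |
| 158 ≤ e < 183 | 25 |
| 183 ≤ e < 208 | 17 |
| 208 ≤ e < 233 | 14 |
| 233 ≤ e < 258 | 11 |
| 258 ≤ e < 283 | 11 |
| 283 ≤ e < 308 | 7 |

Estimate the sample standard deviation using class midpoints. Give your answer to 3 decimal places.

46.898

Midpoints: 145.5, 170.5, 195.5, 220.5, 245.5, 270.5, 295.5
n = 106, Σfm = 21473, mean = 202.5755
Σfm² = 4580846.5
Σf(m − x̄)² = Σfm² − (Σfm)²/n = 4580846.5 − 21473²/106 = 230943.3962
Sample variance = 230943.3962 / 105 = 2199.4609
Standard deviation = √2199.4609 = 46.8984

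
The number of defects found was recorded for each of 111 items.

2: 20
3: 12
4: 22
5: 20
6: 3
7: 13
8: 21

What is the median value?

Cumulative frequencies: 20, 32, 54, 74, 77, 90, 111
n = 111, so the median is the value in position (n+1)/2 = 56.
Position 56 falls at value 5.

5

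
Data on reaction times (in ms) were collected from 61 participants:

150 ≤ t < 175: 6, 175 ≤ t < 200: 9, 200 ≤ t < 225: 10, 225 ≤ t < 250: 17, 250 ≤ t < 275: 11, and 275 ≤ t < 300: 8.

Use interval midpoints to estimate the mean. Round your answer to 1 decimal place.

229.7

Midpoints: 162.5, 187.5, 212.5, 237.5, 262.5, 287.5
Σfm = 6×162.5 + 9×187.5 + 10×212.5 + 17×237.5 + 11×262.5 + 8×287.5 = 14012.5
n = Σf = 61
Mean = 14012.5 / 61 = 229.7131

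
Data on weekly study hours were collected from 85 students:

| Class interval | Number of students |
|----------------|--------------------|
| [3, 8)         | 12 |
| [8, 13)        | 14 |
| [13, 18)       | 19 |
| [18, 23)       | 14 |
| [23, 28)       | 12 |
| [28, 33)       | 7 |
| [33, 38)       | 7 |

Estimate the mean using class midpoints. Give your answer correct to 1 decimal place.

18.4

Midpoints: 5.5, 10.5, 15.5, 20.5, 25.5, 30.5, 35.5
Σfm = 12×5.5 + 14×10.5 + 19×15.5 + 14×20.5 + 12×25.5 + 7×30.5 + 7×35.5 = 1562.5
n = Σf = 85
Mean = 1562.5 / 85 = 18.3824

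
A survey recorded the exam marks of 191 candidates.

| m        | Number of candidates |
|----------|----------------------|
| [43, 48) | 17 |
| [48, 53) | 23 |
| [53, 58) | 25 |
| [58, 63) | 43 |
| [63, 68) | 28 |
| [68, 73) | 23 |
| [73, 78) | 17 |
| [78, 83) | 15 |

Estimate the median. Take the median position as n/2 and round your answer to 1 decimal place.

Cumulative frequencies: 17, 40, 65, 108, 136, 159, 176, 191
n = 191; position = n/2 = 95.5.
This falls in the class [58, 63): L = 58, F = 65, f = 43, h = 5.
Median ≈ 58 + ((95.5 − 65) / 43) × 5 = 61.5465

61.5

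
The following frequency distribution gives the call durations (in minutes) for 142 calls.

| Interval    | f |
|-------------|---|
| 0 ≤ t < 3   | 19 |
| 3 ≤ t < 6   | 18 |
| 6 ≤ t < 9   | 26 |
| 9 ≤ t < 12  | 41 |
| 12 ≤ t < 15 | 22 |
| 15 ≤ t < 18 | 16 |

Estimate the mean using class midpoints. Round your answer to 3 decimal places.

Midpoints: 1.5, 4.5, 7.5, 10.5, 13.5, 16.5
Σfm = 19×1.5 + 18×4.5 + 26×7.5 + 41×10.5 + 22×13.5 + 16×16.5 = 1296
n = Σf = 142
Mean = 1296 / 142 = 9.1268

9.127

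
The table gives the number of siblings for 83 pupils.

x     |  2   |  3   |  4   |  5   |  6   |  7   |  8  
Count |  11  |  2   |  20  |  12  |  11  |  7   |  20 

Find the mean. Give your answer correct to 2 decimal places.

Values: 2, 3, 4, 5, 6, 7, 8
Σfx = 11×2 + 2×3 + 20×4 + 12×5 + 11×6 + 7×7 + 20×8 = 443
n = Σf = 83
Mean = 443 / 83 = 5.3373

5.34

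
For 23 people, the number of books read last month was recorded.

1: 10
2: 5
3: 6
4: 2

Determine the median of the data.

Cumulative frequencies: 10, 15, 21, 23
n = 23, so the median is the value in position (n+1)/2 = 12.
Position 12 falls at value 2.

2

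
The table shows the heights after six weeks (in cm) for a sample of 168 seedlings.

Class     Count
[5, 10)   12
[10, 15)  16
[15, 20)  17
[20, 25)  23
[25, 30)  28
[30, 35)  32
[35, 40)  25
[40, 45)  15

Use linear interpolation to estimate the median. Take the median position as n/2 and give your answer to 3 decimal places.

Cumulative frequencies: 12, 28, 45, 68, 96, 128, 153, 168
n = 168; position = n/2 = 84.
This falls in the class [25, 30): L = 25, F = 68, f = 28, h = 5.
Median ≈ 25 + ((84 − 68) / 28) × 5 = 27.8571

27.857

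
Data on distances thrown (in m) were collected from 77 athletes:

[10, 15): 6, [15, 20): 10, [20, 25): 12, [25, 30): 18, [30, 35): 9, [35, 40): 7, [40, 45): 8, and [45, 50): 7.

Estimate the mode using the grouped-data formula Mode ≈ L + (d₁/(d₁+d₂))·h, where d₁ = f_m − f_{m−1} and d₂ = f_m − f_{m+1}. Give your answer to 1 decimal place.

27.0

Modal class: [25, 30) (highest frequency 18).
d₁ = 18 − 12 = 6, d₂ = 18 − 9 = 9
Mode ≈ 25 + (6/(6+9)) × 5 = 25 + 2.0000 = 27.0000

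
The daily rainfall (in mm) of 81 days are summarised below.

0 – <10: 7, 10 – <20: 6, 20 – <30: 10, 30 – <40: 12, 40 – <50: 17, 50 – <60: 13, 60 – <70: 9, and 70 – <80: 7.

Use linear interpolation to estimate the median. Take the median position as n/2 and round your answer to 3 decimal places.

Cumulative frequencies: 7, 13, 23, 35, 52, 65, 74, 81
n = 81; position = n/2 = 40.5.
This falls in the class 40 – <50: L = 40, F = 35, f = 17, h = 10.
Median ≈ 40 + ((40.5 − 35) / 17) × 10 = 43.2353

43.235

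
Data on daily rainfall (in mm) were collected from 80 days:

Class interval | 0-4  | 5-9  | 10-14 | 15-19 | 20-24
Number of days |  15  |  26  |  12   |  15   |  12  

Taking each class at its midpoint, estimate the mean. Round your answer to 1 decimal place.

Midpoints: 2, 7, 12, 17, 22
Σfm = 15×2 + 26×7 + 12×12 + 15×17 + 12×22 = 875
n = Σf = 80
Mean = 875 / 80 = 10.9375

10.9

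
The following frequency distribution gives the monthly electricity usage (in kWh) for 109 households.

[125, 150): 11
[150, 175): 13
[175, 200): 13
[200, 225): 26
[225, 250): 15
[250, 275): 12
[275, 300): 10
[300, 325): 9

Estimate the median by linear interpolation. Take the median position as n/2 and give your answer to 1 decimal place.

216.8

Cumulative frequencies: 11, 24, 37, 63, 78, 90, 100, 109
n = 109; position = n/2 = 54.5.
This falls in the class [200, 225): L = 200, F = 37, f = 26, h = 25.
Median ≈ 200 + ((54.5 − 37) / 26) × 25 = 216.8269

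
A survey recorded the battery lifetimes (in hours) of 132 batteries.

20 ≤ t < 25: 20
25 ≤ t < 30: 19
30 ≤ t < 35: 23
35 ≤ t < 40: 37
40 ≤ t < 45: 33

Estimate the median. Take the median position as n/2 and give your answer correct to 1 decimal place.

35.5

Cumulative frequencies: 20, 39, 62, 99, 132
n = 132; position = n/2 = 66.
This falls in the class 35 ≤ t < 40: L = 35, F = 62, f = 37, h = 5.
Median ≈ 35 + ((66 − 62) / 37) × 5 = 35.5405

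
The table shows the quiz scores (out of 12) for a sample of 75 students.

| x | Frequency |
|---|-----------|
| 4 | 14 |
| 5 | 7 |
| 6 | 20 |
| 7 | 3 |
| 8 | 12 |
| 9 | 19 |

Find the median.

Cumulative frequencies: 14, 21, 41, 44, 56, 75
n = 75, so the median is the value in position (n+1)/2 = 38.
Position 38 falls at value 6.

6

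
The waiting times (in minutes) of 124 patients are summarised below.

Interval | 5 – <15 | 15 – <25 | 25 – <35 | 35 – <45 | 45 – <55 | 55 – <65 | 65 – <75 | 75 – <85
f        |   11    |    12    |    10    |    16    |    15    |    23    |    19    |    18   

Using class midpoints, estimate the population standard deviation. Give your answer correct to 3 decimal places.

22.015

Midpoints: 10, 20, 30, 40, 50, 60, 70, 80
n = 124, Σfm = 6190, mean = 49.9194
Σfm² = 369100
Σf(m − x̄)² = Σfm² − (Σfm)²/n = 369100 − 6190²/124 = 60099.1935
Population variance = 60099.1935 / 124 = 484.6709
Standard deviation = √484.6709 = 22.0152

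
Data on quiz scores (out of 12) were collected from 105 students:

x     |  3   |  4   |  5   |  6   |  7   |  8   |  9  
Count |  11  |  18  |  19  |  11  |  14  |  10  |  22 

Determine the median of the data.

6

Cumulative frequencies: 11, 29, 48, 59, 73, 83, 105
n = 105, so the median is the value in position (n+1)/2 = 53.
Position 53 falls at value 6.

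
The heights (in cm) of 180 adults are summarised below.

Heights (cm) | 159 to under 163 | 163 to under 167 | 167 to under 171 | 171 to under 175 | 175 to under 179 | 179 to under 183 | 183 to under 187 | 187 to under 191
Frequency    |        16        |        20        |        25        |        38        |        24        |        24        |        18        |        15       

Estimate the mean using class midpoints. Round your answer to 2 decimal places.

174.62

Midpoints: 161, 165, 169, 173, 177, 181, 185, 189
Σfm = 16×161 + 20×165 + 25×169 + 38×173 + 24×177 + 24×181 + 18×185 + 15×189 = 31432
n = Σf = 180
Mean = 31432 / 180 = 174.6222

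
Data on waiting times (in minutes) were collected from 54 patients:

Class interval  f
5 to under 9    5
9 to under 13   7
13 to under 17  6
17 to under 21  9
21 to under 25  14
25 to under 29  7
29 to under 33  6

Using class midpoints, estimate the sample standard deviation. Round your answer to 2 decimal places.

7.22

Midpoints: 7, 11, 15, 19, 23, 27, 31
n = 54, Σfm = 1070, mean = 19.8148
Σfm² = 23966
Σf(m − x̄)² = Σfm² − (Σfm)²/n = 23966 − 1070²/54 = 2764.1481
Sample variance = 2764.1481 / 53 = 52.1537
Standard deviation = √52.1537 = 7.2218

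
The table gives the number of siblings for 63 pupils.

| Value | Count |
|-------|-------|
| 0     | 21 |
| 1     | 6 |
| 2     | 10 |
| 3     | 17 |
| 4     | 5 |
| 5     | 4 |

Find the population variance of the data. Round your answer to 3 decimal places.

2.567

Values: 0, 1, 2, 3, 4, 5
n = 63, Σfx = 117, mean = 1.8571
Σfx² = 379
Σf(x − x̄)² = Σfx² − (Σfx)²/n = 379 − 117²/63 = 161.7143
Population variance = 161.7143 / 63 = 2.5669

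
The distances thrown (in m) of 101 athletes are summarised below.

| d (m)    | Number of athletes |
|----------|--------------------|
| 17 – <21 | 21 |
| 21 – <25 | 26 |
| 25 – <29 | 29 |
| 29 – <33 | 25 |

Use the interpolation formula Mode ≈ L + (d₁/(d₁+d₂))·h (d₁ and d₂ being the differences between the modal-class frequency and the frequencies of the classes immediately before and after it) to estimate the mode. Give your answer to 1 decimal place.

26.7

Modal class: 25 – <29 (highest frequency 29).
d₁ = 29 − 26 = 3, d₂ = 29 − 25 = 4
Mode ≈ 25 + (3/(3+4)) × 4 = 25 + 1.7143 = 26.7143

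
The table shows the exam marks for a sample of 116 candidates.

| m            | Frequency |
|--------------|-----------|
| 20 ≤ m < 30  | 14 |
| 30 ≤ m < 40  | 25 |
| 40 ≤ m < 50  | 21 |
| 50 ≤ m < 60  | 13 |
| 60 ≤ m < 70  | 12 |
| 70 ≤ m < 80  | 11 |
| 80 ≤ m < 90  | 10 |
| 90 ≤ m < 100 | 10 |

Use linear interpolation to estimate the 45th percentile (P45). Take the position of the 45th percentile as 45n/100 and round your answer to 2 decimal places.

Cumulative frequencies: 14, 39, 60, 73, 85, 96, 106, 116
n = 116; position = 45n/100 = 52.2.
This falls in the class 40 ≤ m < 50: L = 40, F = 39, f = 21, h = 10.
45th percentile ≈ 40 + ((52.2 − 39) / 21) × 10 = 46.2857

46.29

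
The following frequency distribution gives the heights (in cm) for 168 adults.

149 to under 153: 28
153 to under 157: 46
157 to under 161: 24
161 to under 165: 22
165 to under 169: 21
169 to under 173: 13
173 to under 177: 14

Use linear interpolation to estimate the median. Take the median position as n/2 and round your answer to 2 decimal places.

158.67

Cumulative frequencies: 28, 74, 98, 120, 141, 154, 168
n = 168; position = n/2 = 84.
This falls in the class 157 to under 161: L = 157, F = 74, f = 24, h = 4.
Median ≈ 157 + ((84 − 74) / 24) × 4 = 158.6667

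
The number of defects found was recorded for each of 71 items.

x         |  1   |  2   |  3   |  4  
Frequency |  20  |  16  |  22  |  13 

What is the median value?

2

Cumulative frequencies: 20, 36, 58, 71
n = 71, so the median is the value in position (n+1)/2 = 36.
Position 36 falls at value 2.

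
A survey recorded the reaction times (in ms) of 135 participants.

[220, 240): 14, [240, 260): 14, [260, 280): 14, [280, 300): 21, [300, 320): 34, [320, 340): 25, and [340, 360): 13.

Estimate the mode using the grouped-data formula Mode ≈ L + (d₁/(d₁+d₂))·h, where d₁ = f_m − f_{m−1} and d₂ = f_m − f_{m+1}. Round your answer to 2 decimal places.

Modal class: [300, 320) (highest frequency 34).
d₁ = 34 − 21 = 13, d₂ = 34 − 25 = 9
Mode ≈ 300 + (13/(13+9)) × 20 = 300 + 11.8182 = 311.8182

311.82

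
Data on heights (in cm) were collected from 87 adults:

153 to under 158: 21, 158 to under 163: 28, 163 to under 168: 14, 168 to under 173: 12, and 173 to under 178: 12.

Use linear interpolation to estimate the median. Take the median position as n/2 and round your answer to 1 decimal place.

162.0

Cumulative frequencies: 21, 49, 63, 75, 87
n = 87; position = n/2 = 43.5.
This falls in the class 158 to under 163: L = 158, F = 21, f = 28, h = 5.
Median ≈ 158 + ((43.5 − 21) / 28) × 5 = 162.0179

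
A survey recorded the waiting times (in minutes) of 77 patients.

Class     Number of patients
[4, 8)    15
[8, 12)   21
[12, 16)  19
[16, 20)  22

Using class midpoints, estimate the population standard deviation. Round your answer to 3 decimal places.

Midpoints: 6, 10, 14, 18
n = 77, Σfm = 962, mean = 12.4935
Σfm² = 13492
Σf(m − x̄)² = Σfm² − (Σfm)²/n = 13492 − 962²/77 = 1473.2468
Population variance = 1473.2468 / 77 = 19.1331
Standard deviation = √19.1331 = 4.3741

4.374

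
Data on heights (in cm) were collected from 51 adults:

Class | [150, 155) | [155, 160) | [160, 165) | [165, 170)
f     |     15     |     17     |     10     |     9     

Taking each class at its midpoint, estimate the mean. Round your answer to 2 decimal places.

158.77

Midpoints: 152.5, 157.5, 162.5, 167.5
Σfm = 15×152.5 + 17×157.5 + 10×162.5 + 9×167.5 = 8097.5
n = Σf = 51
Mean = 8097.5 / 51 = 158.7745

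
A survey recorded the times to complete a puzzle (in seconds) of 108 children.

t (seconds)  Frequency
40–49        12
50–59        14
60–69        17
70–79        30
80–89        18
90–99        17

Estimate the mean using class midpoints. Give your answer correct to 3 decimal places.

Midpoints: 44.5, 54.5, 64.5, 74.5, 84.5, 94.5
Σfm = 12×44.5 + 14×54.5 + 17×64.5 + 30×74.5 + 18×84.5 + 17×94.5 = 7756
n = Σf = 108
Mean = 7756 / 108 = 71.8148

71.815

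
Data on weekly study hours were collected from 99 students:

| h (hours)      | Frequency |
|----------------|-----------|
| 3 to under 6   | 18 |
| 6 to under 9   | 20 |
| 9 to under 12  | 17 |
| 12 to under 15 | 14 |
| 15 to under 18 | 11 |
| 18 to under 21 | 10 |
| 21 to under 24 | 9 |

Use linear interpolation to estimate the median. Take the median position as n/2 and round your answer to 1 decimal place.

Cumulative frequencies: 18, 38, 55, 69, 80, 90, 99
n = 99; position = n/2 = 49.5.
This falls in the class 9 to under 12: L = 9, F = 38, f = 17, h = 3.
Median ≈ 9 + ((49.5 − 38) / 17) × 3 = 11.0294

11.0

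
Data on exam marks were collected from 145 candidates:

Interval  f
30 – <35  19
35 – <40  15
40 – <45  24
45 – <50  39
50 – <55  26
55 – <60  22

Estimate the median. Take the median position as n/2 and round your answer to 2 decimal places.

46.86

Cumulative frequencies: 19, 34, 58, 97, 123, 145
n = 145; position = n/2 = 72.5.
This falls in the class 45 – <50: L = 45, F = 58, f = 39, h = 5.
Median ≈ 45 + ((72.5 − 58) / 39) × 5 = 46.8590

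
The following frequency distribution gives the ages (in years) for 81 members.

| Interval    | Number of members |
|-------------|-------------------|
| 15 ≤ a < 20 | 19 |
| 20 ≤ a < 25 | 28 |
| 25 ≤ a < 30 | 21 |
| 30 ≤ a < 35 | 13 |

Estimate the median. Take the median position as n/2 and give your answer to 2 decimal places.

23.84

Cumulative frequencies: 19, 47, 68, 81
n = 81; position = n/2 = 40.5.
This falls in the class 20 ≤ a < 25: L = 20, F = 19, f = 28, h = 5.
Median ≈ 20 + ((40.5 − 19) / 28) × 5 = 23.8393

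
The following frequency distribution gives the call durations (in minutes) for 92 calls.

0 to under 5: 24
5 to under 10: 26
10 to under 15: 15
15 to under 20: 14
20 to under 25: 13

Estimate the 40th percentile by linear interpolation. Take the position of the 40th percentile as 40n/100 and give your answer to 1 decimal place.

Cumulative frequencies: 24, 50, 65, 79, 92
n = 92; position = 40n/100 = 36.8.
This falls in the class 5 to under 10: L = 5, F = 24, f = 26, h = 5.
40th percentile ≈ 5 + ((36.8 − 24) / 26) × 5 = 7.4615

7.5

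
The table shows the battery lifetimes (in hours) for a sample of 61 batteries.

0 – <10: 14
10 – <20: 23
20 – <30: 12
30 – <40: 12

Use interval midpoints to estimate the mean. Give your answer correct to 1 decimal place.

18.6

Midpoints: 5, 15, 25, 35
Σfm = 14×5 + 23×15 + 12×25 + 12×35 = 1135
n = Σf = 61
Mean = 1135 / 61 = 18.6066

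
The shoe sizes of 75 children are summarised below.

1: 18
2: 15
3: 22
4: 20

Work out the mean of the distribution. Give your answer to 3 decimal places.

2.587

Values: 1, 2, 3, 4
Σfx = 18×1 + 15×2 + 22×3 + 20×4 = 194
n = Σf = 75
Mean = 194 / 75 = 2.5867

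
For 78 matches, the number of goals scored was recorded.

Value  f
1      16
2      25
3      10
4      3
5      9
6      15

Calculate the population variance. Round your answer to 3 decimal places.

Values: 1, 2, 3, 4, 5, 6
n = 78, Σfx = 243, mean = 3.1154
Σfx² = 1019
Σf(x − x̄)² = Σfx² − (Σfx)²/n = 1019 − 243²/78 = 261.9615
Population variance = 261.9615 / 78 = 3.3585

3.358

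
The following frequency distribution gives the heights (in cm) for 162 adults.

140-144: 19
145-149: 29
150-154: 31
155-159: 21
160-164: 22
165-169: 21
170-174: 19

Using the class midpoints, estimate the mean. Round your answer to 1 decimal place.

156.2

Midpoints: 142, 147, 152, 157, 162, 167, 172
Σfm = 19×142 + 29×147 + 31×152 + 21×157 + 22×162 + 21×167 + 19×172 = 25309
n = Σf = 162
Mean = 25309 / 162 = 156.2284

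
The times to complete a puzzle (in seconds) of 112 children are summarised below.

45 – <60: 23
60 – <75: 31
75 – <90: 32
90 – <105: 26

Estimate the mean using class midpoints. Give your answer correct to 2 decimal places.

Midpoints: 52.5, 67.5, 82.5, 97.5
Σfm = 23×52.5 + 31×67.5 + 32×82.5 + 26×97.5 = 8475
n = Σf = 112
Mean = 8475 / 112 = 75.6696

75.67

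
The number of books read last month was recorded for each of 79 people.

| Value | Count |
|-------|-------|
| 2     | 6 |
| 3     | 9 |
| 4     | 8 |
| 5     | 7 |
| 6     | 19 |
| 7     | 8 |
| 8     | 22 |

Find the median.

6

Cumulative frequencies: 6, 15, 23, 30, 49, 57, 79
n = 79, so the median is the value in position (n+1)/2 = 40.
Position 40 falls at value 6.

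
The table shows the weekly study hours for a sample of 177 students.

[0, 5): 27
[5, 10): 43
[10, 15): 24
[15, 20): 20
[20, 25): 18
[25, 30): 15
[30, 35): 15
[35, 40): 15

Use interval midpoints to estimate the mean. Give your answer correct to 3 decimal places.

Midpoints: 2.5, 7.5, 12.5, 17.5, 22.5, 27.5, 32.5, 37.5
Σfm = 27×2.5 + 43×7.5 + 24×12.5 + 20×17.5 + 18×22.5 + 15×27.5 + 15×32.5 + 15×37.5 = 2907.5
n = Σf = 177
Mean = 2907.5 / 177 = 16.4266

16.427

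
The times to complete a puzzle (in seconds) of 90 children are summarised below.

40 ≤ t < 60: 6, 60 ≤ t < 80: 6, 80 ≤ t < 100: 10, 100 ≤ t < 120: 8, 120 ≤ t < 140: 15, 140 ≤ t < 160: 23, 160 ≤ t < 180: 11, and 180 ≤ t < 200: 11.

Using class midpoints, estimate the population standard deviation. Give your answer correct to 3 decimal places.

40.182

Midpoints: 50, 70, 90, 110, 130, 150, 170, 190
n = 90, Σfm = 11860, mean = 131.7778
Σfm² = 1708200
Σf(m − x̄)² = Σfm² − (Σfm)²/n = 1708200 − 11860²/90 = 145315.5556
Population variance = 145315.5556 / 90 = 1614.6173
Standard deviation = √1614.6173 = 40.1823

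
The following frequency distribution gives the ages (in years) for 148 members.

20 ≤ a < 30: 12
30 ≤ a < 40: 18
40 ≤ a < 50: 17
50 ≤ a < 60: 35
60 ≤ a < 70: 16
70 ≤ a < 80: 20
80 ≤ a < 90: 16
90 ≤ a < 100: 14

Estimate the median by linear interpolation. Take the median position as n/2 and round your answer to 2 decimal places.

Cumulative frequencies: 12, 30, 47, 82, 98, 118, 134, 148
n = 148; position = n/2 = 74.
This falls in the class 50 ≤ a < 60: L = 50, F = 47, f = 35, h = 10.
Median ≈ 50 + ((74 − 47) / 35) × 10 = 57.7143

57.71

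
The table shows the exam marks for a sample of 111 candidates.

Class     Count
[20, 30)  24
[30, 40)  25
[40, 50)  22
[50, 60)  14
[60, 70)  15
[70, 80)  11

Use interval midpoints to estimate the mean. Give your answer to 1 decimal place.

45.4

Midpoints: 25, 35, 45, 55, 65, 75
Σfm = 24×25 + 25×35 + 22×45 + 14×55 + 15×65 + 11×75 = 5035
n = Σf = 111
Mean = 5035 / 111 = 45.3604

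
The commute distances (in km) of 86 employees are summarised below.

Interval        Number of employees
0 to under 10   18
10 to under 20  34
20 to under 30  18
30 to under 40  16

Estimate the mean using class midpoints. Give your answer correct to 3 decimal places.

Midpoints: 5, 15, 25, 35
Σfm = 18×5 + 34×15 + 18×25 + 16×35 = 1610
n = Σf = 86
Mean = 1610 / 86 = 18.7209

18.721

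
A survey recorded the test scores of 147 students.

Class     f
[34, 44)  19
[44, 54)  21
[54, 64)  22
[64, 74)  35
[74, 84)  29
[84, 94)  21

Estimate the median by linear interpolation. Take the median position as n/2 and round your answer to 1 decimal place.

Cumulative frequencies: 19, 40, 62, 97, 126, 147
n = 147; position = n/2 = 73.5.
This falls in the class [64, 74): L = 64, F = 62, f = 35, h = 10.
Median ≈ 64 + ((73.5 − 62) / 35) × 10 = 67.2857

67.3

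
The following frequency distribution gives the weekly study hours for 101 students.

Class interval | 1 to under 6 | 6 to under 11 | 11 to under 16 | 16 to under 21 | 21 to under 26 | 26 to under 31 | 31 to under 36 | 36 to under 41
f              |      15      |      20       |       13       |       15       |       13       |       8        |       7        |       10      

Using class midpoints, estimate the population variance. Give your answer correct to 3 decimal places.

122.615

Midpoints: 3.5, 8.5, 13.5, 18.5, 23.5, 28.5, 33.5, 38.5
n = 101, Σfm = 1828.5, mean = 18.1040
Σfm² = 45487.25
Σf(m − x̄)² = Σfm² − (Σfm)²/n = 45487.25 − 1828.5²/101 = 12384.1584
Population variance = 12384.1584 / 101 = 122.6154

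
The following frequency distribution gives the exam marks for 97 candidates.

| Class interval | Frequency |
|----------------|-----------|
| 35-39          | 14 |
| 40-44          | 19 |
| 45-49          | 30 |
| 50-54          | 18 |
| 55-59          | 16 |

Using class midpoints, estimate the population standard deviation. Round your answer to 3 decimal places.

Midpoints: 37, 42, 47, 52, 57
n = 97, Σfm = 4574, mean = 47.1546
Σfm² = 219608
Σf(m − x̄)² = Σfm² − (Σfm)²/n = 219608 − 4574²/97 = 3922.6804
Population variance = 3922.6804 / 97 = 40.4400
Standard deviation = √40.4400 = 6.3592

6.359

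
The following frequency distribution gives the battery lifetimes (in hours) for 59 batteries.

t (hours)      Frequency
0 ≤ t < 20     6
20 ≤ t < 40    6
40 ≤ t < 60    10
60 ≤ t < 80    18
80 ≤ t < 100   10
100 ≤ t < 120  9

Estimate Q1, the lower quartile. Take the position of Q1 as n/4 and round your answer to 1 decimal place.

45.5

Cumulative frequencies: 6, 12, 22, 40, 50, 59
n = 59; position = n/4 = 14.75.
This falls in the class 40 ≤ t < 60: L = 40, F = 12, f = 10, h = 20.
Lower quartile ≈ 40 + ((14.75 − 12) / 10) × 20 = 45.5000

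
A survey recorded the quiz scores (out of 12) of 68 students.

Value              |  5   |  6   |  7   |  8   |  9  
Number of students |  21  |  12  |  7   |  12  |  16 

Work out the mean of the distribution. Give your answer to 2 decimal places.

6.85

Values: 5, 6, 7, 8, 9
Σfx = 21×5 + 12×6 + 7×7 + 12×8 + 16×9 = 466
n = Σf = 68
Mean = 466 / 68 = 6.8529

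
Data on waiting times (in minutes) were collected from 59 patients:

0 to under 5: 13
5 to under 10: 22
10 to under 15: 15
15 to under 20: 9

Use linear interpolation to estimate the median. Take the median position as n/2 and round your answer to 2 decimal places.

8.75

Cumulative frequencies: 13, 35, 50, 59
n = 59; position = n/2 = 29.5.
This falls in the class 5 to under 10: L = 5, F = 13, f = 22, h = 5.
Median ≈ 5 + ((29.5 − 13) / 22) × 5 = 8.7500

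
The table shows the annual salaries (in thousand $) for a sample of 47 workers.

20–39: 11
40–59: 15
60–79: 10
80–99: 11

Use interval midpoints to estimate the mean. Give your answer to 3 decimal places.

58.436

Midpoints: 29.5, 49.5, 69.5, 89.5
Σfm = 11×29.5 + 15×49.5 + 10×69.5 + 11×89.5 = 2746.5
n = Σf = 47
Mean = 2746.5 / 47 = 58.4362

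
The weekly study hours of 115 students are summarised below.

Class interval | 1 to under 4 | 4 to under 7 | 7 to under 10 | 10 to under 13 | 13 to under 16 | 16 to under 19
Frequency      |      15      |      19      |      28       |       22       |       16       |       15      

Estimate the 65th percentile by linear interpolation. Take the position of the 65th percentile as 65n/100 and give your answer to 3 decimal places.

Cumulative frequencies: 15, 34, 62, 84, 100, 115
n = 115; position = 65n/100 = 74.75.
This falls in the class 10 to under 13: L = 10, F = 62, f = 22, h = 3.
65th percentile ≈ 10 + ((74.75 − 62) / 22) × 3 = 11.7386

11.739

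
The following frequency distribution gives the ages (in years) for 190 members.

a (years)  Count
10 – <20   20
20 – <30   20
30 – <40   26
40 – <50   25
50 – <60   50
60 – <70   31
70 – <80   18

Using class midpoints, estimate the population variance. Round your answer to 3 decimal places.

Midpoints: 15, 25, 35, 45, 55, 65, 75
n = 190, Σfm = 8950, mean = 47.1053
Σfm² = 482950
Σf(m − x̄)² = Σfm² − (Σfm)²/n = 482950 − 8950²/190 = 61357.8947
Population variance = 61357.8947 / 190 = 322.9363

322.936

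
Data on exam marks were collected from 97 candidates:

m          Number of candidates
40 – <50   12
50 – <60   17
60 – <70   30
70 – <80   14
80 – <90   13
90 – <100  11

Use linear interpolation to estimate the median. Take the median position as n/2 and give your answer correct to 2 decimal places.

Cumulative frequencies: 12, 29, 59, 73, 86, 97
n = 97; position = n/2 = 48.5.
This falls in the class 60 – <70: L = 60, F = 29, f = 30, h = 10.
Median ≈ 60 + ((48.5 − 29) / 30) × 10 = 66.5000

66.50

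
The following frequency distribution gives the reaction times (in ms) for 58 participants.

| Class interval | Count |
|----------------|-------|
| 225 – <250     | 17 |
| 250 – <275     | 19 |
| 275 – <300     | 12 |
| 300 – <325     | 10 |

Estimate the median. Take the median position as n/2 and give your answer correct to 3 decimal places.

265.789

Cumulative frequencies: 17, 36, 48, 58
n = 58; position = n/2 = 29.
This falls in the class 250 – <275: L = 250, F = 17, f = 19, h = 25.
Median ≈ 250 + ((29 − 17) / 19) × 25 = 265.7895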